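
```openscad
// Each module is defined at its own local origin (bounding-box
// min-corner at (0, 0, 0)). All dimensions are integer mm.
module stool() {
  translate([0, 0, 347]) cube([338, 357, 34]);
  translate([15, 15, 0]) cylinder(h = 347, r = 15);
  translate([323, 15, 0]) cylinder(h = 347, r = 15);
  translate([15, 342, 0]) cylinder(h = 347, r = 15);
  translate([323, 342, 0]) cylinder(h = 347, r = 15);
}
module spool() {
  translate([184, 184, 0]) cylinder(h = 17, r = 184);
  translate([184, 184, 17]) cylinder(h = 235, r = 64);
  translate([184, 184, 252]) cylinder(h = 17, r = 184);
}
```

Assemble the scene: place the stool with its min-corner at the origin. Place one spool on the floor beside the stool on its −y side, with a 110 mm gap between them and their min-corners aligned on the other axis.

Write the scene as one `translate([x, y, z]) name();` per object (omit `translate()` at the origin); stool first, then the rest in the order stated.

stool();
translate([0, -478, 0]) spool();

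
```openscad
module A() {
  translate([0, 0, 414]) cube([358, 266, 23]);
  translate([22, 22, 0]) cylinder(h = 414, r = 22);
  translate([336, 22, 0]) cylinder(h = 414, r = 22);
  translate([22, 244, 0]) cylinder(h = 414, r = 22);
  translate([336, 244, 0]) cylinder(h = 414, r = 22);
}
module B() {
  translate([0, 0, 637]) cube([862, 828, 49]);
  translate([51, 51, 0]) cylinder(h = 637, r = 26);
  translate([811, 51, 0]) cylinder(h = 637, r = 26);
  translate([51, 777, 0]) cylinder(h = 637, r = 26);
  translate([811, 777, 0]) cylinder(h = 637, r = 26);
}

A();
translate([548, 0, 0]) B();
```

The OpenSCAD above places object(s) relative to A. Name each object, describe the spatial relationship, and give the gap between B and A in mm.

The table's nearest face is 190 mm from the stool's +x face.

A is a stool. B is a table. The table is on the floor beside the stool on its +x side. The gap between the table and the stool is 190 mm.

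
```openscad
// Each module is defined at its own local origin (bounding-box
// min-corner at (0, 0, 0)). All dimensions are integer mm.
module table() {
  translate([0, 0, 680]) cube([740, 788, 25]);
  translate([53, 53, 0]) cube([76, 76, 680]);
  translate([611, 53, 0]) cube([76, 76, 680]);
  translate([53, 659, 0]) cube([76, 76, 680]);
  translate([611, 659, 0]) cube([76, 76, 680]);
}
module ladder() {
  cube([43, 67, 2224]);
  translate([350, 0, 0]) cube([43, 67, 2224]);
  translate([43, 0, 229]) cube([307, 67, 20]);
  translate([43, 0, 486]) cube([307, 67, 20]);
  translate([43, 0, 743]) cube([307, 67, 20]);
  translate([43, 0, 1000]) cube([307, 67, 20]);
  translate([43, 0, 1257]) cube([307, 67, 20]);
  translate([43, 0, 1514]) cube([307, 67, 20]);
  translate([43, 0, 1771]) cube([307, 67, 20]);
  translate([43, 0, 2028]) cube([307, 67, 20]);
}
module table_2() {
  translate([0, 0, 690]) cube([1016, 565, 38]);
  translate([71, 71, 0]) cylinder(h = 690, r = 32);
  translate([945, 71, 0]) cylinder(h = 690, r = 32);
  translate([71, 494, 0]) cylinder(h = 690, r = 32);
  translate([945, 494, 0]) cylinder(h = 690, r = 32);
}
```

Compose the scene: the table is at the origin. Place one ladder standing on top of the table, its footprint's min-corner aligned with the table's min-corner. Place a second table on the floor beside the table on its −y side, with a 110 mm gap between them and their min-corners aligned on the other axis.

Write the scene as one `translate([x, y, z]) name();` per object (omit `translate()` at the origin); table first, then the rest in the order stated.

table();
translate([0, 0, 705]) ladder();
translate([0, -675, 0]) table_2();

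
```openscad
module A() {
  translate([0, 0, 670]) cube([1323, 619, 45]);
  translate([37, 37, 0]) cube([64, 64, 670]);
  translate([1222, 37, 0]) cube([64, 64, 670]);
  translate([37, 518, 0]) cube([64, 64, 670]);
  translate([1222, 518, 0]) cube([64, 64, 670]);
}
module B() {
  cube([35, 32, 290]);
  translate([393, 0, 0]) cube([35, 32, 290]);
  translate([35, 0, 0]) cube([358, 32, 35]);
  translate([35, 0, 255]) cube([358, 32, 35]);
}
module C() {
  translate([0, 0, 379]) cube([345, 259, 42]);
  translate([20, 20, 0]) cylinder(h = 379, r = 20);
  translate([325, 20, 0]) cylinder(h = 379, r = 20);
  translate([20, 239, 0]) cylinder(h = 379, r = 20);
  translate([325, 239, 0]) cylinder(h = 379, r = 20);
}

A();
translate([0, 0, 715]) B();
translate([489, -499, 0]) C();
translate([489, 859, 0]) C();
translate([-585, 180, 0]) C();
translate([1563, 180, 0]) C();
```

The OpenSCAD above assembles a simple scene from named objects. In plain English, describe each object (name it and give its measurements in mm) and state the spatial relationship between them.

A is a table with a 1323×619 mm rectangular top, 45 mm thick, top surface at z = 715 mm, supported by four 64×64 mm square legs, each inset 37 mm from the nearest pair of top edges, running from the floor.

B is a rectangular picture frame lying in the x–z plane (depth along y). The opening is 358 mm wide (x) by 220 mm tall (z), surrounded by a border 35 mm wide on all four sides. The frame is 32 mm deep and is made of two full-height vertical stiles with two horizontal rails fitted between them.

C is a four-legged stool. The seat is a 345×259×42 mm slab whose top surface is at z = 421 mm; four round legs, each 40 mm in diameter, run from the floor (z = 0) to the underside of the seat, each leg's axis is inset half a diameter from the nearest pair of seat edges (so the leg's bounding box is flush with the corner).

The picture frame is on top of the table. Four stools sit around the table at the −y, +y, −x, +x sides.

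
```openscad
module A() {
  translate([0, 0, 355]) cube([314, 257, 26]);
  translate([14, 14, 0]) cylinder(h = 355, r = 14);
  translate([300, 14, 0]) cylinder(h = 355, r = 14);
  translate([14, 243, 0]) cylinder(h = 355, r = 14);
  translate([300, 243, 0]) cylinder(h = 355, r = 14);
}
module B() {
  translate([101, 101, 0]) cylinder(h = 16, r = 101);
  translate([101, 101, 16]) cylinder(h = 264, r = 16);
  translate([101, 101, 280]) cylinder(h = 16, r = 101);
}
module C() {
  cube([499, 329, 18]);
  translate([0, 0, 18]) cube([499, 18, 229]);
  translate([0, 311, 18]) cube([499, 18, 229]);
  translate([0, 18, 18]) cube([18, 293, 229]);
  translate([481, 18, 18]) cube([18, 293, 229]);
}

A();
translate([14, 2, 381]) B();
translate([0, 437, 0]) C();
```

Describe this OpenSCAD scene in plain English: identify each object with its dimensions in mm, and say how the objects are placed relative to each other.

A is a simple wooden stool: a rectangular seat 314 mm (x) by 257 mm (y), 26 mm thick, top face at z = 381 mm, on four round legs, each 28 mm in diameter. The legs rest on z = 0, each leg's axis is inset half a diameter from the nearest pair of seat edges (so the leg's bounding box is flush with the corner).

B is a spool: two coaxial disc flanges of radius 101 mm and thickness 16 mm, joined by a core cylinder of radius 16 mm and height 264 mm. The lower flange rests on z = 0 and the three cylinders share a vertical axis.

C is an open-topped rectangular box: outside dimensions 499×329×247 mm, with a uniform wall and base thickness of 18 mm. The base is a full 499×329 slab on the floor; four walls sit on top of the base. The front and back walls (the −y and +y sides) span the full width; the two side walls fit between them.

The spool is on top of the stool. The open box is on the floor beside the stool on its +y side.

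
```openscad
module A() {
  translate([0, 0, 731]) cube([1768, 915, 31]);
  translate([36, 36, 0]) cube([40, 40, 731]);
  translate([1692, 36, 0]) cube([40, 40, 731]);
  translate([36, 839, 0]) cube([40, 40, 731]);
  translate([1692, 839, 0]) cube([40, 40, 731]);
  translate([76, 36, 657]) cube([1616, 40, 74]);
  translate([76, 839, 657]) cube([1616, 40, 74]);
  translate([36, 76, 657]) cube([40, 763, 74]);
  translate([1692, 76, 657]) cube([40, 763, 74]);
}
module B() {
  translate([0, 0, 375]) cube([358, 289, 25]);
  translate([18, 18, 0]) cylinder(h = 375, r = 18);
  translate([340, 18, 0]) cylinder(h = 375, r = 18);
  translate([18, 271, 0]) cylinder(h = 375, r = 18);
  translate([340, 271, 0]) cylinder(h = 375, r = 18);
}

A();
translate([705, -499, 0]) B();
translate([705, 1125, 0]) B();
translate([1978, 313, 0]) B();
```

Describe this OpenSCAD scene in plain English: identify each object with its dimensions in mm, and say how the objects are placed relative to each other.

A is a table with a 1768×915 mm rectangular top, 31 mm thick, top surface at z = 762 mm, supported by four 40×40 mm square legs, each inset 36 mm from the nearest pair of top edges, running from the floor. Four apron rails, 40 mm thick and 74 mm tall, run between adjacent legs with their top edges flush with the underside of the top and their outer faces flush with the legs' outer faces.

B is a four-legged stool. The seat is 358×289 mm, 25 mm thick, top at z = 400 mm. It stands on four round legs, each 36 mm in diameter, from z = 0 to the seat underside, each leg's axis is inset half a diameter from the nearest pair of seat edges (so the leg's bounding box is flush with the corner).

Three stools sit around the table at the −y, +y, +x sides.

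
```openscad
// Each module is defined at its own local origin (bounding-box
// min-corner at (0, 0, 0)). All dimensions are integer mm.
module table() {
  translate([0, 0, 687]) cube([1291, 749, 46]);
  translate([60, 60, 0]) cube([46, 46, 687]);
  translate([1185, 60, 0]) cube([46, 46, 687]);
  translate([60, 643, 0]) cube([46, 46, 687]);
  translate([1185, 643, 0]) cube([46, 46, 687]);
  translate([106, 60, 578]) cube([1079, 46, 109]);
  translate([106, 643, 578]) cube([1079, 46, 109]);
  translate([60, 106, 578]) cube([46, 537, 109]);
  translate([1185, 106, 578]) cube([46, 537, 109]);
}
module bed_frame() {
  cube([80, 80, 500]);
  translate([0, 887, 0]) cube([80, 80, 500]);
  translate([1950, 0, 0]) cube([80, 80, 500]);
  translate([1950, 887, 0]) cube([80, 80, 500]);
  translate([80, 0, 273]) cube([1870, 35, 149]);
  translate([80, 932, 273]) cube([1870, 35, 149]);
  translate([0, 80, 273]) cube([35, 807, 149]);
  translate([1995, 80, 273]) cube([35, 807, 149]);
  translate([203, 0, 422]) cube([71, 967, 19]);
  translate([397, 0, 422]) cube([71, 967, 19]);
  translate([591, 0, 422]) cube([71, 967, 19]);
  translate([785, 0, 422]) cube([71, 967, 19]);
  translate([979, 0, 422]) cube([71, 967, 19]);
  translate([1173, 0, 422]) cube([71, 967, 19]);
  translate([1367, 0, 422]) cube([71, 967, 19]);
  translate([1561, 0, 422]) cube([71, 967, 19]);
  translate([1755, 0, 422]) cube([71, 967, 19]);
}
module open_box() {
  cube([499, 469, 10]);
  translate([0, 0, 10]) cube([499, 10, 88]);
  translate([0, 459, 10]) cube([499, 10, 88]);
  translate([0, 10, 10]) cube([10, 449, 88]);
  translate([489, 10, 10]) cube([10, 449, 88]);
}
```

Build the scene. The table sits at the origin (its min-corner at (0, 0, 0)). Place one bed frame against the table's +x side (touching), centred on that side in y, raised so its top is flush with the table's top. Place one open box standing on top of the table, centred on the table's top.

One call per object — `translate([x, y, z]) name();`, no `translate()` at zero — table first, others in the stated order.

table();
translate([1291, -109, 233]) bed_frame();
translate([396, 140, 733]) open_box();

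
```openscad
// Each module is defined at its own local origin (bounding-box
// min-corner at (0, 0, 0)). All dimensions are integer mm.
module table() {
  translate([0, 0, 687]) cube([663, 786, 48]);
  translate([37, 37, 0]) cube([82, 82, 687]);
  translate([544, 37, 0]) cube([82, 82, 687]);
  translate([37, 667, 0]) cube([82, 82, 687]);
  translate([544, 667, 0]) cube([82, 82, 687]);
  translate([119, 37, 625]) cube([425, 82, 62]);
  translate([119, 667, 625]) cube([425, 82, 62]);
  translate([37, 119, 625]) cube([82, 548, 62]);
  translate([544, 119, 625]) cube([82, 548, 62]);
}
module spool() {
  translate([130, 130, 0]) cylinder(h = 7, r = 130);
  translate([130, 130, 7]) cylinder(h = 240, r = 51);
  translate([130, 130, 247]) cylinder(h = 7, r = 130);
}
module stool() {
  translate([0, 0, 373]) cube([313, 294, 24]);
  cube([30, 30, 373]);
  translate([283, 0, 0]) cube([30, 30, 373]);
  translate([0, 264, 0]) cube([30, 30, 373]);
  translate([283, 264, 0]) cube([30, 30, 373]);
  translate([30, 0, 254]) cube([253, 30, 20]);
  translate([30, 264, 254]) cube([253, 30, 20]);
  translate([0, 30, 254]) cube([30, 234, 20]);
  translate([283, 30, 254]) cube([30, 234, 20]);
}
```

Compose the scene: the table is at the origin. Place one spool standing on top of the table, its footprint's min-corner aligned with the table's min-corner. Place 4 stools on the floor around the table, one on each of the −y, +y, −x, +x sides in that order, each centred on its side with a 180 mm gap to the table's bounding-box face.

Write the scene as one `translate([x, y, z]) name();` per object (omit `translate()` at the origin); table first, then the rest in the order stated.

table();
translate([0, 0, 735]) spool();
translate([175, -474, 0]) stool();
translate([175, 966, 0]) stool();
translate([-493, 246, 0]) stool();
translate([843, 246, 0]) stool();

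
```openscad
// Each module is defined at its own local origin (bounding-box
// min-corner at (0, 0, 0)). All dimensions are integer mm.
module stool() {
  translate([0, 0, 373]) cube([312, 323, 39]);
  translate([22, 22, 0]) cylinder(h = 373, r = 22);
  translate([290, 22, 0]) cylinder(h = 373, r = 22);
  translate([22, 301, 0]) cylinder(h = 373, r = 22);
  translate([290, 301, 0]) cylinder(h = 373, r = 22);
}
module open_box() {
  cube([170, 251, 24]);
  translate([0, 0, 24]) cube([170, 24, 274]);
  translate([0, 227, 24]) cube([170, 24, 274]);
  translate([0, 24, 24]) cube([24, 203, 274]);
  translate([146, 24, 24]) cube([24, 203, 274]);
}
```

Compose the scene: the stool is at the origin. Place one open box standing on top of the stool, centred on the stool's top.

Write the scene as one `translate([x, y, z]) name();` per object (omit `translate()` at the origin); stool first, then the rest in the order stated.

stool();
translate([71, 36, 412]) open_box();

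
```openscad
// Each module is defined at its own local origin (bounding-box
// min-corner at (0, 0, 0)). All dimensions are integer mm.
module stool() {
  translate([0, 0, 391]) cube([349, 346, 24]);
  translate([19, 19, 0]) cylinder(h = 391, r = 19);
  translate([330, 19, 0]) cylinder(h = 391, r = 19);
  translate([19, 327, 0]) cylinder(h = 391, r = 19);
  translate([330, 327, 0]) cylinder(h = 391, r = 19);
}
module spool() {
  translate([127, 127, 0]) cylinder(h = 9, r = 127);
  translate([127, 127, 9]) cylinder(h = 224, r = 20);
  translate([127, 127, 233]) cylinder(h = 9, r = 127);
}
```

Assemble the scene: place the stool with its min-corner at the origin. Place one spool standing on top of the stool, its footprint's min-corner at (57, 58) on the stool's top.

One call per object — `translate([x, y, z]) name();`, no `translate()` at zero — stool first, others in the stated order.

stool();
translate([57, 58, 415]) spool();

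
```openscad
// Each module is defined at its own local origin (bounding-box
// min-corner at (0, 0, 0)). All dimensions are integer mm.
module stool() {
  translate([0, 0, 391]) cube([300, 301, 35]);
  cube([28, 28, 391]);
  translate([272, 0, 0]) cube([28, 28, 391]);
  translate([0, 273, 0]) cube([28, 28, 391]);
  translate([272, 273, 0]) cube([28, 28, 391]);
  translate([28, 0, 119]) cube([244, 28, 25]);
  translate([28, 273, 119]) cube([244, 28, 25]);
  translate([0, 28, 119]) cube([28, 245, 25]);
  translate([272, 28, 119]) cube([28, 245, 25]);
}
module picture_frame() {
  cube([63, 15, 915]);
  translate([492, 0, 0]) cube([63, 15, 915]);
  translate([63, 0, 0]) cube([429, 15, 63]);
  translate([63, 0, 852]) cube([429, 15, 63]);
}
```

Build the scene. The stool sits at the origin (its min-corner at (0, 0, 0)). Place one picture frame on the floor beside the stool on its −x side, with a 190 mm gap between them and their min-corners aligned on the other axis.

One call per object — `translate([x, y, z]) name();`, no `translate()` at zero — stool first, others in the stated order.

stool();
translate([-745, 0, 0]) picture_frame();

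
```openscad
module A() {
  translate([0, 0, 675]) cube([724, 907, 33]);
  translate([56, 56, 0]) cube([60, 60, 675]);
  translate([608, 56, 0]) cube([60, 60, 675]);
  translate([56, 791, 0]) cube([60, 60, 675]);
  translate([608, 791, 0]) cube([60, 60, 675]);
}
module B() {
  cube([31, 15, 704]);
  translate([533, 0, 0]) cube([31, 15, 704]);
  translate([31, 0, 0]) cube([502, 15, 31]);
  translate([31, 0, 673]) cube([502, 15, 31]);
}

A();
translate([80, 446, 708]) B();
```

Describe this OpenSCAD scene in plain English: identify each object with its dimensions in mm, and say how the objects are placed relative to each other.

A is a table: top 724 mm (x) × 907 mm (y), 33 mm thick, upper face at z = 708 mm, on four 60×60 mm square legs, each inset 56 mm from the nearest pair of top edges, running from z = 0 to the bottom of the top.

B is a rectangular picture frame lying in the x–z plane (depth along y). The opening is 502 mm wide (x) by 642 mm tall (z), surrounded by a border 31 mm wide on all four sides. The frame is 15 mm deep and is made of two full-height vertical stiles with two horizontal rails fitted between them.

The picture frame is on top of the table, centred.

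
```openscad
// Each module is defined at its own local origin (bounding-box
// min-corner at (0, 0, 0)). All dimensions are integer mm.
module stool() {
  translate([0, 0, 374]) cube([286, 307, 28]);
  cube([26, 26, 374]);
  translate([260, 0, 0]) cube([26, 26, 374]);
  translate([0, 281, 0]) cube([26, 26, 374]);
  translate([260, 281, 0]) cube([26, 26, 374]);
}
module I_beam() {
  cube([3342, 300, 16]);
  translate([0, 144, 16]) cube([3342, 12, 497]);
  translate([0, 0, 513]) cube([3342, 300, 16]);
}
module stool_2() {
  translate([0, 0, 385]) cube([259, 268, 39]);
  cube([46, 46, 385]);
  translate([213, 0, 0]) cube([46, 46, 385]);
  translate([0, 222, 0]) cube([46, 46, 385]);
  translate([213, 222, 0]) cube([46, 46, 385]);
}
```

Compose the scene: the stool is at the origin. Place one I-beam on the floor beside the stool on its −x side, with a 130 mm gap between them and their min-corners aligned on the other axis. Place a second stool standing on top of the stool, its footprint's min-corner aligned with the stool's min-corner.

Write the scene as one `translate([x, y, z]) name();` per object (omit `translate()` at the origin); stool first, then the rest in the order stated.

stool();
translate([-3472, 0, 0]) I_beam();
translate([0, 0, 402]) stool_2();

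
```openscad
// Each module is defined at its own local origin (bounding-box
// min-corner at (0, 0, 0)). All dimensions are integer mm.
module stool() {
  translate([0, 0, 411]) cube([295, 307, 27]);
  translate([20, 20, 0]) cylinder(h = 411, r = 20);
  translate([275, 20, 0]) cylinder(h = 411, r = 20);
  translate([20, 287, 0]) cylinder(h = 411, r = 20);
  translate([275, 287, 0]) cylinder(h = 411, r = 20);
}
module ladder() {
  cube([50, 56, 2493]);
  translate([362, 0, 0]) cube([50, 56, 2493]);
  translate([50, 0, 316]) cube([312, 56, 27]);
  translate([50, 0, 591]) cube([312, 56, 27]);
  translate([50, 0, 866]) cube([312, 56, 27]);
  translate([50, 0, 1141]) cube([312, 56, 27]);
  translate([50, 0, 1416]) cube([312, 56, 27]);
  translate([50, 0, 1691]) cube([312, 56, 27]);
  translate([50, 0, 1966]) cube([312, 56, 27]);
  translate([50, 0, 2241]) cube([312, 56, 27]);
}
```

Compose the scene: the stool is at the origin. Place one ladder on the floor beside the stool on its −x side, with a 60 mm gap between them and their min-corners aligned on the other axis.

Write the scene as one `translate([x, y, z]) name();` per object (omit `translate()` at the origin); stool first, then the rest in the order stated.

stool();
translate([-472, 0, 0]) ladder();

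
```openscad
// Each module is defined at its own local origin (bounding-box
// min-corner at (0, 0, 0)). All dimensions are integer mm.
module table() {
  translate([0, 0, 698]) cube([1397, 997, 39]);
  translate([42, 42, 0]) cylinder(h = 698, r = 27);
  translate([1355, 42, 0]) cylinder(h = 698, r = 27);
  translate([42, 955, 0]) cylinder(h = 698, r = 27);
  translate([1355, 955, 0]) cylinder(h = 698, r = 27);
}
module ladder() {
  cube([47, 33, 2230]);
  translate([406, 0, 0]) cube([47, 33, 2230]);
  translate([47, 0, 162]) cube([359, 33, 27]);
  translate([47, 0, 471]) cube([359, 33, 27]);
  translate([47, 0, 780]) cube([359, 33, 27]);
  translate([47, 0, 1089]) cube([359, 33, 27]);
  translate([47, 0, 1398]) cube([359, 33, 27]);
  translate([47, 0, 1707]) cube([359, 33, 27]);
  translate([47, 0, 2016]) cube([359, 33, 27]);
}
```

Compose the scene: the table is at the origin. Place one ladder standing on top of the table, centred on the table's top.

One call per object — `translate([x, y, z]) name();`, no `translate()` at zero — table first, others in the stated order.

table();
translate([472, 482, 737]) ladder();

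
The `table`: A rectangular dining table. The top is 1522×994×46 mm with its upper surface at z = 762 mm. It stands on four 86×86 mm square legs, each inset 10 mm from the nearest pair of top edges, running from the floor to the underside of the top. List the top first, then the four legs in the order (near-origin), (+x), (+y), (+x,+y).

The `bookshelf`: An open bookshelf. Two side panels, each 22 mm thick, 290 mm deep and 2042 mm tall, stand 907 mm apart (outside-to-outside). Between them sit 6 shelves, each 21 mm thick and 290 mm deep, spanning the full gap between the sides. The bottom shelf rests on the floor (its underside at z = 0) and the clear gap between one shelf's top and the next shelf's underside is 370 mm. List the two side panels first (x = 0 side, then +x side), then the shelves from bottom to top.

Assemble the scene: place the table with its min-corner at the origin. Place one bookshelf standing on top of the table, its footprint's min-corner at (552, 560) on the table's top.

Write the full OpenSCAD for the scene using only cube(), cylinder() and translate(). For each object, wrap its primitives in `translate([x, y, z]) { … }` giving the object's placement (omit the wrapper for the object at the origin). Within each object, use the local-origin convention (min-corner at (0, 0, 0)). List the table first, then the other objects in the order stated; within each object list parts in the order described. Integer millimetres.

translate([0, 0, 716]) cube([1522, 994, 46]);
translate([10, 10, 0]) cube([86, 86, 716]);
translate([1426, 10, 0]) cube([86, 86, 716]);
translate([10, 898, 0]) cube([86, 86, 716]);
translate([1426, 898, 0]) cube([86, 86, 716]);
translate([552, 560, 762]) {
  cube([22, 290, 2042]);
  translate([885, 0, 0]) cube([22, 290, 2042]);
  translate([22, 0, 0]) cube([863, 290, 21]);
  translate([22, 0, 391]) cube([863, 290, 21]);
  translate([22, 0, 782]) cube([863, 290, 21]);
  translate([22, 0, 1173]) cube([863, 290, 21]);
  translate([22, 0, 1564]) cube([863, 290, 21]);
  translate([22, 0, 1955]) cube([863, 290, 21]);
}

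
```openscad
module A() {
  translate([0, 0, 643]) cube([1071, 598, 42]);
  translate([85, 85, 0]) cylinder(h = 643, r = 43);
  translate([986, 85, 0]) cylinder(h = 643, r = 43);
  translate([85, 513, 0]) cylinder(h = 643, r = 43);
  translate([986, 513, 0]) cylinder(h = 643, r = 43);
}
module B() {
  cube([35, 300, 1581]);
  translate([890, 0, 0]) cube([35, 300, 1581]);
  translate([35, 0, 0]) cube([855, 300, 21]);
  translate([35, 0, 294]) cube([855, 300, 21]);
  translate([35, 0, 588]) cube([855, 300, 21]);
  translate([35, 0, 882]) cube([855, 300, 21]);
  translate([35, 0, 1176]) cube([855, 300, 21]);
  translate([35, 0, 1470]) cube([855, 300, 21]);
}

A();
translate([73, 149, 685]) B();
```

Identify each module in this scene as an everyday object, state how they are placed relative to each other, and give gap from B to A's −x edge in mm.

The bookshelf's min-x is at 73; the table's min-x is 0; gap = 73 mm.

A is a table. B is a bookshelf. The bookshelf is on top of the table, centred. The gap from the bookshelf to the table's −x edge is 73 mm.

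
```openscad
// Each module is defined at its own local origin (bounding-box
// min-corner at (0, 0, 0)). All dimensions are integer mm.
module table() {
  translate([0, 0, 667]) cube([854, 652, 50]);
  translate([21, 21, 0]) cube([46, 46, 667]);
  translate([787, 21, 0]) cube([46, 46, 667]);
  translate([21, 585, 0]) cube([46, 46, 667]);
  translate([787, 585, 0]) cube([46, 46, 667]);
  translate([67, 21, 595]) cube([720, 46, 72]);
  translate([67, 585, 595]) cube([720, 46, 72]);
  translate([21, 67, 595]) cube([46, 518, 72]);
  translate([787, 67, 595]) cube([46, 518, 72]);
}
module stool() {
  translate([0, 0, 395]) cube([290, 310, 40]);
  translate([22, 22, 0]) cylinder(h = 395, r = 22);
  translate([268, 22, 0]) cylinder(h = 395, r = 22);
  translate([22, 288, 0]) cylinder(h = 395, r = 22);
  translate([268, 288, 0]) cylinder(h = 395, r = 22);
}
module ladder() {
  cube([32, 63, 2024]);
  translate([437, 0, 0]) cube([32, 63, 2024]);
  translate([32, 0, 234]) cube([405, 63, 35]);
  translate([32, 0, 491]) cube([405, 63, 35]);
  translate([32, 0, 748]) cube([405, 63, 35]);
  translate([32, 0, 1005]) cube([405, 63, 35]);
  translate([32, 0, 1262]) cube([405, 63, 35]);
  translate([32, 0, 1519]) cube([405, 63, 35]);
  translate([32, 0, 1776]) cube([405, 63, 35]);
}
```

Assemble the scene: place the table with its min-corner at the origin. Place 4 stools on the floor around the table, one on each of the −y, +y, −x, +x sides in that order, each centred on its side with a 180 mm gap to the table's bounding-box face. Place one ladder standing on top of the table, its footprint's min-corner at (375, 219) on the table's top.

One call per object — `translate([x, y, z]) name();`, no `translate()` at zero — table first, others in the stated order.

table();
translate([282, -490, 0]) stool();
translate([282, 832, 0]) stool();
translate([-470, 171, 0]) stool();
translate([1034, 171, 0]) stool();
translate([375, 219, 717]) ladder();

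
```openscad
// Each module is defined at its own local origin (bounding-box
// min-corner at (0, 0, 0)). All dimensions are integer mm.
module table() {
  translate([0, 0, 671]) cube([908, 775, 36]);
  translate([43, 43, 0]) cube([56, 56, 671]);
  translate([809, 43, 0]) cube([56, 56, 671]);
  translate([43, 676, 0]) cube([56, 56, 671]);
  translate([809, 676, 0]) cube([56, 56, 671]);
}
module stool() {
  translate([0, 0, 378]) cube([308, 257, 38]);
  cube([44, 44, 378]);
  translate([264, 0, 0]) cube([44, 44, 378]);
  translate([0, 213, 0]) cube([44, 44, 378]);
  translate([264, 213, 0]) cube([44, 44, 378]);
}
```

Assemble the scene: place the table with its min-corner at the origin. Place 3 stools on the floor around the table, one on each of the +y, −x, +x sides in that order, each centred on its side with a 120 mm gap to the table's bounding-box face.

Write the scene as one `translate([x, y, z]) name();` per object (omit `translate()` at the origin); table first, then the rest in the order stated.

table();
translate([300, 895, 0]) stool();
translate([-428, 259, 0]) stool();
translate([1028, 259, 0]) stool();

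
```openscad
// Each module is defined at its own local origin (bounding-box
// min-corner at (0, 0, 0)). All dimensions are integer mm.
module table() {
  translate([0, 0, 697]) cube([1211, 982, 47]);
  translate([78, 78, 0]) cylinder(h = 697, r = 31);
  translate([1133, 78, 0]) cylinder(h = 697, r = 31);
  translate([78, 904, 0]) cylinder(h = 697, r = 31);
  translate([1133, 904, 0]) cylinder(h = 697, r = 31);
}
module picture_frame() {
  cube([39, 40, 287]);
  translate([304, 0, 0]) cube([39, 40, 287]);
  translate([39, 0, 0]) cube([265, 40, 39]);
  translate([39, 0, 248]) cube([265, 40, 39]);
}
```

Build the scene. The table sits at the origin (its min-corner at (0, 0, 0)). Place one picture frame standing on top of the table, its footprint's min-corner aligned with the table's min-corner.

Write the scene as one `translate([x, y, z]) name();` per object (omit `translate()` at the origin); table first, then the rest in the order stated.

table();
translate([0, 0, 744]) picture_frame();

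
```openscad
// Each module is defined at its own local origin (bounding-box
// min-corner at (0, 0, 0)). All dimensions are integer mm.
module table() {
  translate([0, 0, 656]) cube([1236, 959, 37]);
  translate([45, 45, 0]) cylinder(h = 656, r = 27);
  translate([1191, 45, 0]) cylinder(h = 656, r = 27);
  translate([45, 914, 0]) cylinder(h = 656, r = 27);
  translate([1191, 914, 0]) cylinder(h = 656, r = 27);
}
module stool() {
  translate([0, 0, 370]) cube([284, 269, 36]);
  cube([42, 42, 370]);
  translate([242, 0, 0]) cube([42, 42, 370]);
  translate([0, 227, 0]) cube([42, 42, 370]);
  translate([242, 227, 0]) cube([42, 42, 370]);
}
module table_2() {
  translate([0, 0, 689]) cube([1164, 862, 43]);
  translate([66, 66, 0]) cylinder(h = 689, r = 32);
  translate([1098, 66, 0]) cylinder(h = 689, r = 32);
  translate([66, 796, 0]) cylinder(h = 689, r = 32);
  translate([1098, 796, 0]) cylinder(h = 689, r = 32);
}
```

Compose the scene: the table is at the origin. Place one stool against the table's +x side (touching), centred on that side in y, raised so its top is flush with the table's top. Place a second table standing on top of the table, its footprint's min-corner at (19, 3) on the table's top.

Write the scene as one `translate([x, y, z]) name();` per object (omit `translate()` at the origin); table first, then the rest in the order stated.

table();
translate([1236, 345, 287]) stool();
translate([19, 3, 693]) table_2();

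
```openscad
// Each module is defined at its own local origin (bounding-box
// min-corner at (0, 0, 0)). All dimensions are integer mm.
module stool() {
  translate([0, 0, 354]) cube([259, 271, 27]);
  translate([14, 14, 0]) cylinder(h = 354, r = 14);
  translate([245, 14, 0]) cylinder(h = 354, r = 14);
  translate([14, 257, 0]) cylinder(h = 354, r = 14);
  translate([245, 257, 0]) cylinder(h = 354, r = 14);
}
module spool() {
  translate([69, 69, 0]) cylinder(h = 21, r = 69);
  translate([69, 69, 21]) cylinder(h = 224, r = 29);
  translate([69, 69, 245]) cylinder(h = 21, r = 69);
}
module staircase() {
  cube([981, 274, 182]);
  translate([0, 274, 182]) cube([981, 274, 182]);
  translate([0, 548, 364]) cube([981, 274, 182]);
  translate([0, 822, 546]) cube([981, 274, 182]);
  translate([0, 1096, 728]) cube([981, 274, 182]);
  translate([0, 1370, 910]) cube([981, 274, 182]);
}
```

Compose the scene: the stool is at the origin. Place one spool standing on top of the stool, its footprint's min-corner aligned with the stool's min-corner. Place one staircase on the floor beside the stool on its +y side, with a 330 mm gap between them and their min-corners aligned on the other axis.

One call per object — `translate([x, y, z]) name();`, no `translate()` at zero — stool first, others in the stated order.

stool();
translate([0, 0, 381]) spool();
translate([0, 601, 0]) staircase();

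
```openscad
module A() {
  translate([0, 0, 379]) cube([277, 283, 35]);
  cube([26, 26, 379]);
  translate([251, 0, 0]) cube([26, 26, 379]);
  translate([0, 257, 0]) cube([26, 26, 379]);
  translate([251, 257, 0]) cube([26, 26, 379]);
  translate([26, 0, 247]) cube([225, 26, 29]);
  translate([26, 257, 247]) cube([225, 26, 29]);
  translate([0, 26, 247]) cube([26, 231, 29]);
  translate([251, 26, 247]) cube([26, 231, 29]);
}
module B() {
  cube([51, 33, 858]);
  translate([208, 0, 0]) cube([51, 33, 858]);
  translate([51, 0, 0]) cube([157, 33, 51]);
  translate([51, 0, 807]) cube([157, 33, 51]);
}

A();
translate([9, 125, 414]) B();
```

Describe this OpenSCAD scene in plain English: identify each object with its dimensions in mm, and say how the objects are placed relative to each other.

A is a four-legged stool. The seat is a 277×283×35 mm slab whose top surface is at z = 414 mm; four square legs, each 26×26 mm in cross-section, run from the floor (z = 0) to the underside of the seat, each flush with a corner of the seat. Four stretchers, 26 mm wide and 29 mm tall, connect adjacent legs with their undersides at z = 247 mm, each running between the inner faces of the legs it joins and aligned with the legs' outer faces on the other axis.

B is a picture frame with a 157×756 mm rectangular opening (x by z) and a uniform 51 mm border on every side. Frame depth is 33 mm along y. It is built from two vertical stiles running the full outside height and two horizontal rails spanning the gap between the stiles.

The picture frame is on top of the stool, centred.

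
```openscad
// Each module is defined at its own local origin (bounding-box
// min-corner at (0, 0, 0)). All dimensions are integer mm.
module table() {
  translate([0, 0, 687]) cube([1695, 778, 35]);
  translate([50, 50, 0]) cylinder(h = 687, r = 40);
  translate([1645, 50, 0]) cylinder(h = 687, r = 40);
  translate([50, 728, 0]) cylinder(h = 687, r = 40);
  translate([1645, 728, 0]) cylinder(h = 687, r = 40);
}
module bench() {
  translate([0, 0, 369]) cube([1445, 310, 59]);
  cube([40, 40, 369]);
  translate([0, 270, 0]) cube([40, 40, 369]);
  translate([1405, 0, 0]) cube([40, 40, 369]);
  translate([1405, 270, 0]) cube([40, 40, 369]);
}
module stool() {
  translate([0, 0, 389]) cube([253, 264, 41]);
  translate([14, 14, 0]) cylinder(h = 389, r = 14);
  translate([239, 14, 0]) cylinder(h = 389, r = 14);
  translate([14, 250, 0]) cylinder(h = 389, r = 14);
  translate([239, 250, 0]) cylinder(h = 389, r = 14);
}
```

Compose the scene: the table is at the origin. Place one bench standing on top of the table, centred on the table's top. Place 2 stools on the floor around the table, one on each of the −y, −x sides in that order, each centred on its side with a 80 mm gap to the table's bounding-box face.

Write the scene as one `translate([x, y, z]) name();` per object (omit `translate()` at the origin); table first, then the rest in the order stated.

table();
translate([125, 234, 722]) bench();
translate([721, -344, 0]) stool();
translate([-333, 257, 0]) stool();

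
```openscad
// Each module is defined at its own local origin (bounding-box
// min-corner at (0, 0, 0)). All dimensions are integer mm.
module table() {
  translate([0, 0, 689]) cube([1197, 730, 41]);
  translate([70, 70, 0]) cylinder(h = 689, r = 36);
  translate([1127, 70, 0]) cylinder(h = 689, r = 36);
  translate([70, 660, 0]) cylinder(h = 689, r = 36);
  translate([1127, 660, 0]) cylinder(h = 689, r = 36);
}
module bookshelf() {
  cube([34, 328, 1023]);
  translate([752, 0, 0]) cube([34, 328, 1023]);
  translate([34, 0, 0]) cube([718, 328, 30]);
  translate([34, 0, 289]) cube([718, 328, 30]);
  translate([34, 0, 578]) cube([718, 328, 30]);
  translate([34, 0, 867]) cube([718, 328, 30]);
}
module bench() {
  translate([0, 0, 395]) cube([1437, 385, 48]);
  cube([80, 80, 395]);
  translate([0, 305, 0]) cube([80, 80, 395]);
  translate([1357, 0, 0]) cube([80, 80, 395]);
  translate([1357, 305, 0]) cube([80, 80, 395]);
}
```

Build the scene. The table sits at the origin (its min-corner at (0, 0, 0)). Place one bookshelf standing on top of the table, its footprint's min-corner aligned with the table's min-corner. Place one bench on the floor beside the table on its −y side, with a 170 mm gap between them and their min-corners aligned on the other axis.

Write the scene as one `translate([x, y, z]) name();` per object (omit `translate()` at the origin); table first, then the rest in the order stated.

table();
translate([0, 0, 730]) bookshelf();
translate([0, -555, 0]) bench();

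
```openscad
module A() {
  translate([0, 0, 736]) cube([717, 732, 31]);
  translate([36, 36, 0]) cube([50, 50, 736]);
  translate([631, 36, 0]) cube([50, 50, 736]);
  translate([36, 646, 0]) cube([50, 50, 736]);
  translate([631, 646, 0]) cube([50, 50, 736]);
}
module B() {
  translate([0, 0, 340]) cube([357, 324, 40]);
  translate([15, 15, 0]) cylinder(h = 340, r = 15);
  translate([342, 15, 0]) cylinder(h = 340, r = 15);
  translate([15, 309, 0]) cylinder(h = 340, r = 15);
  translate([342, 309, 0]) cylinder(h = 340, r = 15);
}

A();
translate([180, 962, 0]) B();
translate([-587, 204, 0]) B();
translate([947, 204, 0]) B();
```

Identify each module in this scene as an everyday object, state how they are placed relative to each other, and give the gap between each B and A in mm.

A is a table. B is a stool. Three stools sit around the table at the +y, −x, +x sides. The gap between each stool and the table is 230 mm.

Each stool's nearest face is 230 mm from the table's bounding box.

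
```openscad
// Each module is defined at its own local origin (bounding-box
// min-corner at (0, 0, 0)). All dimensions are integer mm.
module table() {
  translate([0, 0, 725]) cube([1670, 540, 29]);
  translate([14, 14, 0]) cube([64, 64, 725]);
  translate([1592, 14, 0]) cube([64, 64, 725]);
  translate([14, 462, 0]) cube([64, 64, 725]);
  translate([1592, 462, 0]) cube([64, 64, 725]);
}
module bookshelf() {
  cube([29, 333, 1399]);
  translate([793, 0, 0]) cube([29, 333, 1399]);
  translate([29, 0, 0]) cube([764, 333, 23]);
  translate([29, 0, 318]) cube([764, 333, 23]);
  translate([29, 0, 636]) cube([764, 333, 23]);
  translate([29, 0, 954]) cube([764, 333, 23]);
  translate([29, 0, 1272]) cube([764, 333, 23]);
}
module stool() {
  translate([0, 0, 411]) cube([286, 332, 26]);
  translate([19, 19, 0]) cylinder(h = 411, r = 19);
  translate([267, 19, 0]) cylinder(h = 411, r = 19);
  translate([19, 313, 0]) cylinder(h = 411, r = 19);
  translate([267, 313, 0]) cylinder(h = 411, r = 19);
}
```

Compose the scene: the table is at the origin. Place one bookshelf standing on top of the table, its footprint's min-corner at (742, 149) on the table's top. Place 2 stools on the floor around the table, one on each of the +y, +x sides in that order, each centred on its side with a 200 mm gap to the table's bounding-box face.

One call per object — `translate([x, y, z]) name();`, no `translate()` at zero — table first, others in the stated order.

table();
translate([742, 149, 754]) bookshelf();
translate([692, 740, 0]) stool();
translate([1870, 104, 0]) stool();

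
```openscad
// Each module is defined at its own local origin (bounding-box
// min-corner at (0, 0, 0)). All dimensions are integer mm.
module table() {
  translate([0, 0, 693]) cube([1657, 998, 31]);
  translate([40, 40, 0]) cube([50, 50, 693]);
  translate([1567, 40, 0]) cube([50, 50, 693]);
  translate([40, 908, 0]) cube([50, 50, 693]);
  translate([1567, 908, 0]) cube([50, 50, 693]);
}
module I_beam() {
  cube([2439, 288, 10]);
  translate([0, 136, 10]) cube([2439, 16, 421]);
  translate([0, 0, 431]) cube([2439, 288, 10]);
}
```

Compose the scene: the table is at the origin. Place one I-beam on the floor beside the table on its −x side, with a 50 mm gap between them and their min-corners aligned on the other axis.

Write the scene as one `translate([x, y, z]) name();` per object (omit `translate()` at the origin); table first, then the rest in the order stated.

table();
translate([-2489, 0, 0]) I_beam();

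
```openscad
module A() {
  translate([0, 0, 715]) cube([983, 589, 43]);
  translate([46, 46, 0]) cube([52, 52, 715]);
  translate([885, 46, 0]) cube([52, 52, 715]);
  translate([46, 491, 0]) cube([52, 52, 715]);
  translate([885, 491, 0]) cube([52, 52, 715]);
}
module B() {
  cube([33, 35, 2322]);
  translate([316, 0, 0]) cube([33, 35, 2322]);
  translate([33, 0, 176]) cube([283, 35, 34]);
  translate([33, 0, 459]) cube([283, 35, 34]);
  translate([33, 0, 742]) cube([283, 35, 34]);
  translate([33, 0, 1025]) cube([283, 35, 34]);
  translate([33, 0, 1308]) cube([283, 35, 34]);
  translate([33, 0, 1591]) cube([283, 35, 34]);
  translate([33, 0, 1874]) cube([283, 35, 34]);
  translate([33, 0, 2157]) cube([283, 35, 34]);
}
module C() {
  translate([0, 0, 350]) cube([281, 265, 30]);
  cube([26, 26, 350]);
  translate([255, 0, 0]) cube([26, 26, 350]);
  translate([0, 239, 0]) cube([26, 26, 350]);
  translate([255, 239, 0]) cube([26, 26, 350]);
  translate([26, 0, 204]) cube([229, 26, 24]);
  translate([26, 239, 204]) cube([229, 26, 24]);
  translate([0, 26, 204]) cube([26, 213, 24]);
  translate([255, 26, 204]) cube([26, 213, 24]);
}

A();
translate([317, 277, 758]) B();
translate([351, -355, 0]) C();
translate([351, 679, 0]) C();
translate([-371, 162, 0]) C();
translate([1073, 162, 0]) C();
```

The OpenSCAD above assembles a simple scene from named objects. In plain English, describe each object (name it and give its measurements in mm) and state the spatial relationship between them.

A is a table with a 983×589 mm rectangular top, 43 mm thick, top surface at z = 758 mm, supported by four 52×52 mm square legs, each inset 46 mm from the nearest pair of top edges, running from the floor.

B is a straight ladder. Two 33×35 mm vertical rails, 2322 mm tall, stand 349 mm apart (outside-to-outside) with their front faces coplanar on the −y side. 8 rungs, each 35 mm deep and 34 mm tall, span between the inner faces of the rails, front faces flush with the rails. The lowest rung's underside is at z = 176 mm and rungs are spaced 283 mm apart (underside to underside).

C is a four-legged stool. The seat is 281×265 mm, 30 mm thick, top at z = 380 mm. It stands on four square legs, each 26×26 mm in cross-section, from z = 0 to the seat underside, each flush with a corner of the seat. Four stretchers, 26 mm wide and 24 mm tall, connect adjacent legs with their undersides at z = 204 mm, each running between the inner faces of the legs it joins and aligned with the legs' outer faces on the other axis.

The ladder is on top of the table, centred. Four stools sit around the table at the −y, +y, −x, +x sides.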